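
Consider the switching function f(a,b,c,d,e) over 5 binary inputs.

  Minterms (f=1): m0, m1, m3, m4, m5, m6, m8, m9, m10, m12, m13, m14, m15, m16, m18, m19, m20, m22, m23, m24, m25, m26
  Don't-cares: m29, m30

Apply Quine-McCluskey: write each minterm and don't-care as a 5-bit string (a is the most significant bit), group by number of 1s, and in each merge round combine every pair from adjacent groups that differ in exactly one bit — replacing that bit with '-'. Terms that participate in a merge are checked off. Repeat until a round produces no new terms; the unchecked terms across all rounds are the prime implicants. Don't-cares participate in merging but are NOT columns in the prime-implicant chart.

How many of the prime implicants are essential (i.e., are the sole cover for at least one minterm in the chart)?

[col 0] 00000*, 00001*, 00011*, 00100*, 00101*, 00110*, 01000*, 01001*, 01010*, 01100*, 01101*, 01110*, 01111*, 10000*, 10010*, 10011*, 10100*, 10110*, 10111*, 11000*, 11001*, 11010*, 11101*, 11110*
[col 1] -0000*, -0011, -0100*, -0110*, -1000*, -1001*, -1010*, -1101*, -1110*, 0-000*, 0-001*, 0-100*, 0-101*, 0-110*, 00-00*, 00-01*, 000-1, 0000-*, 001-0*, 0010-*, 01-00*, 01-01*, 01-10*, 010-0*, 0100-*, 011-0*, 011-1*, 0110-*, 0111-*, 1-000*, 1-010*, 1-110*, 10-00*, 10-10*, 10-11*, 100-0*, 1001-*, 101-0*, 1011-*, 11-01*, 11-10*, 110-0*, 1100-*
[col 2] --000, --110, -0-00, -01-0, -1-01, -1-10, -10-0, -100-, 0--00*, 0--01*, 0-00-*, 0-1-0, 0-10-*, 00-0-*, 01--0, 01-0-*, 011--, 1--10, 1-0-0, 10--0, 10-1-
[col 3] 0--0-
Prime implicants: --000, --110, -0-00, -0011, -01-0, -1-01, -1-10, -10-0, -100-, 0--0-, 0-1-0, 000-1, 01--0, 011--, 1--10, 1-0-0, 10--0, 10-1-
PI chart (minterm → PIs covering it):
  0 | --000,-0-00,0--0-
  1 | 0--0-,000-1
  3 | -0011,000-1
  4 | -0-00,-01-0,0--0-,0-1-0
  5 | 0--0-  (sole → essential)
  6 | --110,-01-0,0-1-0
  8 | --000,-10-0,-100-,0--0-,01--0
  9 | -1-01,-100-,0--0-
  10 | -1-10,-10-0,01--0
  12 | 0--0-,0-1-0,01--0,011--
  13 | -1-01,0--0-,011--
  14 | --110,-1-10,0-1-0,01--0,011--
  15 | 011--  (sole → essential)
  16 | --000,-0-00,1-0-0,10--0
  18 | 1--10,1-0-0,10--0,10-1-
  19 | -0011,10-1-
  20 | -0-00,-01-0,10--0
  22 | --110,-01-0,1--10,10--0,10-1-
  23 | 10-1-  (sole → essential)
  24 | --000,-10-0,-100-,1-0-0
  25 | -1-01,-100-
  26 | -1-10,-10-0,1--10,1-0-0
Essential prime implicants: 0--0-, 011--, 10-1-

3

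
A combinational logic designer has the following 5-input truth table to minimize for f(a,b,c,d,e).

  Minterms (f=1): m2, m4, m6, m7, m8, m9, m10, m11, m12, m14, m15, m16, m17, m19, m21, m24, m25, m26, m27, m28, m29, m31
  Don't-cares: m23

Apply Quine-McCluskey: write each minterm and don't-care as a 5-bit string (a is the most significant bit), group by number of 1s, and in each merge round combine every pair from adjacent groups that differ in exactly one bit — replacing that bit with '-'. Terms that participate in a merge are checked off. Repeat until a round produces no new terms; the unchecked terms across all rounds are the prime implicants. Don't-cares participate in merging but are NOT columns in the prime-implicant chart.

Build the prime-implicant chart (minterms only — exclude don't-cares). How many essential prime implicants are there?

[col 0] 00010*, 00100*, 00110*, 00111*, 01000*, 01001*, 01010*, 01011*, 01100*, 01110*, 01111*, 10000*, 10001*, 10011*, 10101*, 10111*, 11000*, 11001*, 11010*, 11011*, 11100*, 11101*, 11111*
[col 1] -0111*, -1000*, -1001*, -1010*, -1011*, -1100*, -1111*, 0-010*, 0-100*, 0-110*, 0-111*, 00-10*, 001-0*, 0011-*, 01-00*, 01-10*, 01-11*, 010-0*, 010-1*, 0100-*, 0101-*, 011-0*, 0111-*, 1-000*, 1-001*, 1-011*, 1-101*, 1-111*, 10-01*, 10-11*, 100-1*, 1000-*, 101-1*, 11-00*, 11-01*, 11-11*, 110-0*, 110-1*, 1100-*, 1101-*, 111-1*, 1110-*
[col 2] --111, -1-00, -1-11, -10-0*, -10-1*, -100-*, -101-*, 0--10, 0-1-0, 0-11-, 01--0, 01-1-, 010--*, 1--01*, 1--11*, 1-0-1*, 1-00-, 1-1-1*, 10--1*, 11--1*, 11-0-, 110--*
[col 3] -10--, 1---1
Prime implicants: --111, -1-00, -1-11, -10--, 0--10, 0-1-0, 0-11-, 01--0, 01-1-, 1---1, 1-00-, 11-0-
PI chart (minterm → PIs covering it):
  2 | 0--10  (sole → essential)
  4 | 0-1-0  (sole → essential)
  6 | 0--10,0-1-0,0-11-
  7 | --111,0-11-
  8 | -1-00,-10--,01--0
  9 | -10--  (sole → essential)
  10 | -10--,0--10,01--0,01-1-
  11 | -1-11,-10--,01-1-
  12 | -1-00,0-1-0,01--0
  14 | 0--10,0-1-0,0-11-,01--0,01-1-
  15 | --111,-1-11,0-11-,01-1-
  16 | 1-00-  (sole → essential)
  17 | 1---1,1-00-
  19 | 1---1  (sole → essential)
  21 | 1---1  (sole → essential)
  24 | -1-00,-10--,1-00-,11-0-
  25 | -10--,1---1,1-00-,11-0-
  26 | -10--  (sole → essential)
  27 | -1-11,-10--,1---1
  28 | -1-00,11-0-
  29 | 1---1,11-0-
  31 | --111,-1-11,1---1
Essential prime implicants: -10--, 0--10, 0-1-0, 1---1, 1-00-

5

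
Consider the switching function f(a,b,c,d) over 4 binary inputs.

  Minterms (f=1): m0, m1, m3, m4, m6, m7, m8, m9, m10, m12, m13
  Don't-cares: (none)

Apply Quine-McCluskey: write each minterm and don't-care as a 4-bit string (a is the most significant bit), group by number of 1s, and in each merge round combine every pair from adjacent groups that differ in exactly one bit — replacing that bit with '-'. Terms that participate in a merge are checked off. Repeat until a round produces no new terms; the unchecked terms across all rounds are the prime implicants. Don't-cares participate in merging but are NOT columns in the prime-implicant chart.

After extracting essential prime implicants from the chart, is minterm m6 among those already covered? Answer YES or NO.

NO

Round 0: 0000✓ 0001✓ 0011✓ 0100✓ 0110✓ 0111✓ 1000✓ 1001✓ 1010✓ 1100✓ 1101✓
Round 1: -000✓ -001✓ -100✓ 0-00✓ 0-11 00-1 000-✓ 01-0 011- 1-00✓ 1-01✓ 10-0 100-✓ 110-✓
Round 2: --00 -00- 1-0-
PIs = {--00, -00-, 0-11, 00-1, 01-0, 011-, 1-0-, 10-0}
Coverage chart:
  m0: --00,-00-
  m1: -00-,00-1
  m3: 0-11,00-1
  m4: --00,01-0
  m6: 01-0,011-
  m7: 0-11,011-
  m8: --00,-00-,1-0-,10-0
  m9: -00-,1-0-
  m10: 10-0 ←essential
  m12: --00,1-0-
  m13: 1-0- ←essential
Essential: 1-0-, 10-0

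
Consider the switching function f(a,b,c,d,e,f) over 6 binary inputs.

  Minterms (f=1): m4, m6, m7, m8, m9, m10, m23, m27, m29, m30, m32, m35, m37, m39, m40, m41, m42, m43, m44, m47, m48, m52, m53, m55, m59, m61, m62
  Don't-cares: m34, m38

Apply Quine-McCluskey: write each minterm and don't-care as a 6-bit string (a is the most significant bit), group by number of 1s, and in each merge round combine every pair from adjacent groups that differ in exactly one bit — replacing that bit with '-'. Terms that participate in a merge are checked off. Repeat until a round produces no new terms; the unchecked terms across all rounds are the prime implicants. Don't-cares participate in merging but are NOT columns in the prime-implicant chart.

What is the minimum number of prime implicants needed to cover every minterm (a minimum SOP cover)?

12

[col 0] 000100*, 000110*, 000111*, 001000*, 001001*, 001010*, 010111*, 011011*, 011101*, 011110*, 100000*, 100010*, 100011*, 100101*, 100110*, 100111*, 101000*, 101001*, 101010*, 101011*, 101100*, 101111*, 110000*, 110100*, 110101*, 110111*, 111011*, 111101*, 111110*
[col 1] -00110*, -00111*, -01000*, -01001*, -01010*, -10111*, -11011, -11101, -11110, 0-0111*, 0001-0, 00011-*, 0010-0*, 00100-*, 1-0000, 1-0101*, 1-0111*, 1-1011, 10-000*, 10-010*, 10-011*, 10-111*, 100-10*, 100-11*, 1000-0*, 10001-*, 1001-1*, 10011-*, 101-00, 101-11*, 1010-0*, 1010-1*, 10100-*, 10101-*, 11-101, 110-00, 1101-1*, 11010-
[col 2] --0111, -0011-, -010-0, -0100-, 1-01-1, 10--11, 10-0-0, 10-01-, 100-1-, 1010--
Prime implicants: --0111, -0011-, -010-0, -0100-, -11011, -11101, -11110, 0001-0, 1-0000, 1-01-1, 1-1011, 10--11, 10-0-0, 10-01-, 100-1-, 101-00, 1010--, 11-101, 110-00, 11010-
PI chart (minterm → PIs covering it):
  4 | 0001-0  (sole → essential)
  6 | -0011-,0001-0
  7 | --0111,-0011-
  8 | -010-0,-0100-
  9 | -0100-  (sole → essential)
  10 | -010-0  (sole → essential)
  23 | --0111  (sole → essential)
  27 | -11011  (sole → essential)
  29 | -11101  (sole → essential)
  30 | -11110  (sole → essential)
  32 | 1-0000,10-0-0
  35 | 10--11,10-01-,100-1-
  37 | 1-01-1  (sole → essential)
  39 | --0111,-0011-,1-01-1,10--11,100-1-
  40 | -010-0,-0100-,10-0-0,101-00,1010--
  41 | -0100-,1010--
  42 | -010-0,10-0-0,10-01-,1010--
  43 | 1-1011,10--11,10-01-,1010--
  44 | 101-00  (sole → essential)
  47 | 10--11  (sole → essential)
  48 | 1-0000,110-00
  52 | 110-00,11010-
  53 | 1-01-1,11-101,11010-
  55 | --0111,1-01-1
  59 | -11011,1-1011
  61 | -11101,11-101
  62 | -11110  (sole → essential)
Essential prime implicants: --0111, -010-0, -0100-, -11011, -11101, -11110, 0001-0, 1-01-1, 10--11, 101-00
Petrick residual → 1-0000, 110-00
Minimum SOP uses 12 PIs: c'def + b'cd'f' + b'cd'e' + bcd'ef + bcde'f + bcdef' + a'b'c'df' + ac'd'e'f' + ac'df + ab'ef + ab'ce'f' + abc'e'f'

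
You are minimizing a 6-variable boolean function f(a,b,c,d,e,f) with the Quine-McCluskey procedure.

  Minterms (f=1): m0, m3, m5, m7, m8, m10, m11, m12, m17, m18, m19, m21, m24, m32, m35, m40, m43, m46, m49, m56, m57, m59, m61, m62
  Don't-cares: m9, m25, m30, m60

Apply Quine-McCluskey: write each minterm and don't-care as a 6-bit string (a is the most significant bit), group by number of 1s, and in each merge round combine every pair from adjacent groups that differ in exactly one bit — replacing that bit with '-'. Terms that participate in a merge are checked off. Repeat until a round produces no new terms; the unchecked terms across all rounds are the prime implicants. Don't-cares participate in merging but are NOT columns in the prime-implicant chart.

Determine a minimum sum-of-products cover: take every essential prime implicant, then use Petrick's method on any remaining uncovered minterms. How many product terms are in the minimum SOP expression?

12

size-2^0 implicants → 000000(✓)  000011(✓)  000101(✓)  000111(✓)  001000(✓)  001001(✓)  001010(✓)  001011(✓)  001100(✓)  010001(✓)  010010(✓)  010011(✓)  010101(✓)  011000(✓)  011001(✓)  011110(✓)  100000(✓)  100011(✓)  101000(✓)  101011(✓)  101110(✓)  110001(✓)  111000(✓)  111001(✓)  111011(✓)  111100(✓)  111101(✓)  111110(✓)
size-2^1 implicants → -00000(✓)  -00011(✓)  -01000(✓)  -01011(✓)  -10001(✓)  -11000(✓)  -11001(✓)  -11110  0-0011  0-0101  0-1000(✓)  0-1001(✓)  00-000(✓)  00-011(✓)  000-11  0001-1  001-00  0010-0(✓)  0010-1(✓)  00100-(✓)  00101-(✓)  01-001(✓)  010-01  0100-1  01001-  01100-(✓)  1-1000(✓)  1-1011  1-1110  10-000(✓)  10-011(✓)  11-001(✓)  111-00(✓)  111-01(✓)  1110-1  11100-(✓)  1111-0  11110-(✓)
size-2^2 implicants → --1000  -0-000  -0-011  -1-001  -1100-  0-100-  0010--  111-0-
Unchecked terms (primes): --1000, -0-000, -0-011, -1-001, -1100-, -11110, 0-0011, 0-0101, 0-100-, 000-11, 0001-1, 001-00, 0010--, 010-01, 0100-1, 01001-, 1-1011, 1-1110, 111-0-, 1110-1, 1111-0
Minterm coverage:
  m0 ⊆ -0-000 [E]
  m3 ⊆ -0-011,0-0011,000-11
  m5 ⊆ 0-0101,0001-1
  m7 ⊆ 000-11,0001-1
  m8 ⊆ --1000,-0-000,0-100-,001-00,0010--
  m10 ⊆ 0010-- [E]
  m11 ⊆ -0-011,0010--
  m12 ⊆ 001-00 [E]
  m17 ⊆ -1-001,010-01,0100-1
  m18 ⊆ 01001- [E]
  m19 ⊆ 0-0011,0100-1,01001-
  m21 ⊆ 0-0101,010-01
  m24 ⊆ --1000,-1100-,0-100-
  m32 ⊆ -0-000 [E]
  m35 ⊆ -0-011 [E]
  m40 ⊆ --1000,-0-000
  m43 ⊆ -0-011,1-1011
  m46 ⊆ 1-1110 [E]
  m49 ⊆ -1-001 [E]
  m56 ⊆ --1000,-1100-,111-0-
  m57 ⊆ -1-001,-1100-,111-0-,1110-1
  m59 ⊆ 1-1011,1110-1
  m61 ⊆ 111-0- [E]
  m62 ⊆ -11110,1-1110,1111-0
E = {-0-000, -0-011, -1-001, 001-00, 0010--, 01001-, 1-1110, 111-0-}
Petrick residual → --1000, 0-0101, 000-11, 1-1011
Cover = cd'e'f' + b'd'e'f' + b'd'ef + bd'e'f + a'c'de'f + a'b'c'ef + a'b'ce'f' + a'b'cd' + a'bc'd'e + acd'ef + acdef' + abce'  |cover|=12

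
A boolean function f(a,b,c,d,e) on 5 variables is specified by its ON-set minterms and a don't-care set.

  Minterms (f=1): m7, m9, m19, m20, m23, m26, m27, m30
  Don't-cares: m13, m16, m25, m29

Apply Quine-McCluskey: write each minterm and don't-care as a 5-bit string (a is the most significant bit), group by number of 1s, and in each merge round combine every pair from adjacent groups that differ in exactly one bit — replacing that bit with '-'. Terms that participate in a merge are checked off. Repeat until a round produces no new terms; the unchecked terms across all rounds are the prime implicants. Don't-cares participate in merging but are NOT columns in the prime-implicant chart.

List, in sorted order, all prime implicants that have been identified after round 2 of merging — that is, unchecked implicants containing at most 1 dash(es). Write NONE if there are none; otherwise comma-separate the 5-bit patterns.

size-2^0 implicants → 00111(✓)  01001(✓)  01101(✓)  10000(✓)  10011(✓)  10100(✓)  10111(✓)  11001(✓)  11010(✓)  11011(✓)  11101(✓)  11110(✓)
size-2^1 implicants → -0111  -1001(✓)  -1101(✓)  01-01(✓)  1-011  10-00  10-11  11-01(✓)  11-10  110-1  1101-
size-2^2 implicants → -1-01
Unchecked terms (primes): -0111, -1-01, 1-011, 10-00, 10-11, 11-10, 110-1, 1101-

-0111, 1-011, 10-00, 10-11, 11-10, 110-1, 1101-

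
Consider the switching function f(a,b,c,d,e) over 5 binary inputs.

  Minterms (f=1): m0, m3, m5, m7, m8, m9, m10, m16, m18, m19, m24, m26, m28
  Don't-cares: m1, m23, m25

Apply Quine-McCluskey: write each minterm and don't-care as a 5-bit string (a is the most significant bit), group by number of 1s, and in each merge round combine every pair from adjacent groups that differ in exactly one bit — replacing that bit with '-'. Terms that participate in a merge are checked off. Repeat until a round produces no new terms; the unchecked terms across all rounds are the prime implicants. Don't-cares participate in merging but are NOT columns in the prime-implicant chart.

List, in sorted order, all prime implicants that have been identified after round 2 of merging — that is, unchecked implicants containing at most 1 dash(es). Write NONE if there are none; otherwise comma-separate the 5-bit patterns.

size-2^0 implicants → 00000(✓)  00001(✓)  00011(✓)  00101(✓)  00111(✓)  01000(✓)  01001(✓)  01010(✓)  10000(✓)  10010(✓)  10011(✓)  10111(✓)  11000(✓)  11001(✓)  11010(✓)  11100(✓)
size-2^1 implicants → -0000(✓)  -0011(✓)  -0111(✓)  -1000(✓)  -1001(✓)  -1010(✓)  0-000(✓)  0-001(✓)  00-01(✓)  00-11(✓)  000-1(✓)  0000-(✓)  001-1(✓)  010-0(✓)  0100-(✓)  1-000(✓)  1-010(✓)  10-11(✓)  100-0(✓)  1001-  11-00  110-0(✓)  1100-(✓)
size-2^2 implicants → --000  -0-11  -10-0  -100-  0-00-  00--1  1-0-0
Unchecked terms (primes): --000, -0-11, -10-0, -100-, 0-00-, 00--1, 1-0-0, 1001-, 11-00

1001-, 11-00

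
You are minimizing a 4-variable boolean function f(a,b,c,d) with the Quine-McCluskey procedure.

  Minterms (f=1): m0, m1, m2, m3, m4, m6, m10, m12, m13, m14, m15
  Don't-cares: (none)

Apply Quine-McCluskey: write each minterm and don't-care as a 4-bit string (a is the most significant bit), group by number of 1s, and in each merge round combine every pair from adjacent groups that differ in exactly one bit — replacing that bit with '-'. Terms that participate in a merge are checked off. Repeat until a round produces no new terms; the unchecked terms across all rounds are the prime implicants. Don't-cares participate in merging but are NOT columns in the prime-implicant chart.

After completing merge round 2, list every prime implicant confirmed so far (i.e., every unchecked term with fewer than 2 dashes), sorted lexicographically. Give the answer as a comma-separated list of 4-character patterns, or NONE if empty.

size-2^0 implicants → 0000(✓)  0001(✓)  0010(✓)  0011(✓)  0100(✓)  0110(✓)  1010(✓)  1100(✓)  1101(✓)  1110(✓)  1111(✓)
size-2^1 implicants → -010(✓)  -100(✓)  -110(✓)  0-00(✓)  0-10(✓)  00-0(✓)  00-1(✓)  000-(✓)  001-(✓)  01-0(✓)  1-10(✓)  11-0(✓)  11-1(✓)  110-(✓)  111-(✓)
size-2^2 implicants → --10  -1-0  0--0  00--  11--
Unchecked terms (primes): --10, -1-0, 0--0, 00--, 11--

NONE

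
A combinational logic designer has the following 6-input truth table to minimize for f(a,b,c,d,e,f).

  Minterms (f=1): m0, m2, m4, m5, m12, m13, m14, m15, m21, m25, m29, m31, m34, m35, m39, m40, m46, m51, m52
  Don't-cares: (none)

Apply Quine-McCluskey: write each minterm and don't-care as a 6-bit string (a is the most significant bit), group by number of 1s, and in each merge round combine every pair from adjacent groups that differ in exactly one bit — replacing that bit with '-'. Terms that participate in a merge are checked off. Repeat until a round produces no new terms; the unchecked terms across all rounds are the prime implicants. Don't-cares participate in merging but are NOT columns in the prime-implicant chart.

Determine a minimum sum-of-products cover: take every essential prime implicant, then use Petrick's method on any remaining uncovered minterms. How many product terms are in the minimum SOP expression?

11

[col 0] 000000*, 000010*, 000100*, 000101*, 001100*, 001101*, 001110*, 001111*, 010101*, 011001*, 011101*, 011111*, 100010*, 100011*, 100111*, 101000, 101110*, 110011*, 110100
[col 1] -00010, -01110, 0-0101*, 0-1101*, 0-1111*, 00-100*, 00-101*, 000-00, 0000-0, 00010-*, 0011-0*, 0011-1*, 00110-*, 00111-*, 01-101*, 011-01, 0111-1*, 1-0011, 100-11, 10001-
[col 2] 0--101, 0-11-1, 00-10-, 0011--
Prime implicants: -00010, -01110, 0--101, 0-11-1, 00-10-, 000-00, 0000-0, 0011--, 011-01, 1-0011, 100-11, 10001-, 101000, 110100
PI chart (minterm → PIs covering it):
  0 | 000-00,0000-0
  2 | -00010,0000-0
  4 | 00-10-,000-00
  5 | 0--101,00-10-
  12 | 00-10-,0011--
  13 | 0--101,0-11-1,00-10-,0011--
  14 | -01110,0011--
  15 | 0-11-1,0011--
  21 | 0--101  (sole → essential)
  25 | 011-01  (sole → essential)
  29 | 0--101,0-11-1,011-01
  31 | 0-11-1  (sole → essential)
  34 | -00010,10001-
  35 | 1-0011,100-11,10001-
  39 | 100-11  (sole → essential)
  40 | 101000  (sole → essential)
  46 | -01110  (sole → essential)
  51 | 1-0011  (sole → essential)
  52 | 110100  (sole → essential)
Essential prime implicants: -01110, 0--101, 0-11-1, 011-01, 1-0011, 100-11, 101000, 110100
Petrick residual → -00010, 00-10-, 000-00
Minimum SOP uses 11 PIs: b'c'd'ef' + b'cdef' + a'de'f + a'cdf + a'b'de' + a'b'c'e'f' + a'bce'f + ac'd'ef + ab'c'ef + ab'cd'e'f' + abc'de'f'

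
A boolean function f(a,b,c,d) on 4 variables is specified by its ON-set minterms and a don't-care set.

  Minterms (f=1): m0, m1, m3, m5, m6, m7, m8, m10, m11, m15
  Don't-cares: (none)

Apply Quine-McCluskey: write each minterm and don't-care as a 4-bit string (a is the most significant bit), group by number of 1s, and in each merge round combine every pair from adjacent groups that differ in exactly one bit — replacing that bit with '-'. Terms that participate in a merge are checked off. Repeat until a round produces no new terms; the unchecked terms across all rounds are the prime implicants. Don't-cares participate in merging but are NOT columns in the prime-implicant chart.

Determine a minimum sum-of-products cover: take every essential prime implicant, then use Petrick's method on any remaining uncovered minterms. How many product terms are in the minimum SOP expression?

5

size-2^0 implicants → 0000(✓)  0001(✓)  0011(✓)  0101(✓)  0110(✓)  0111(✓)  1000(✓)  1010(✓)  1011(✓)  1111(✓)
size-2^1 implicants → -000  -011(✓)  -111(✓)  0-01(✓)  0-11(✓)  00-1(✓)  000-  01-1(✓)  011-  1-11(✓)  10-0  101-
size-2^2 implicants → --11  0--1
Unchecked terms (primes): --11, -000, 0--1, 000-, 011-, 10-0, 101-
Minterm coverage:
  m0 ⊆ -000,000-
  m1 ⊆ 0--1,000-
  m3 ⊆ --11,0--1
  m5 ⊆ 0--1 [E]
  m6 ⊆ 011- [E]
  m7 ⊆ --11,0--1,011-
  m8 ⊆ -000,10-0
  m10 ⊆ 10-0,101-
  m11 ⊆ --11,101-
  m15 ⊆ --11 [E]
E = {--11, 0--1, 011-}
Petrick residual → -000, 10-0
Cover = cd + b'c'd' + a'd + a'bc + ab'd'  |cover|=5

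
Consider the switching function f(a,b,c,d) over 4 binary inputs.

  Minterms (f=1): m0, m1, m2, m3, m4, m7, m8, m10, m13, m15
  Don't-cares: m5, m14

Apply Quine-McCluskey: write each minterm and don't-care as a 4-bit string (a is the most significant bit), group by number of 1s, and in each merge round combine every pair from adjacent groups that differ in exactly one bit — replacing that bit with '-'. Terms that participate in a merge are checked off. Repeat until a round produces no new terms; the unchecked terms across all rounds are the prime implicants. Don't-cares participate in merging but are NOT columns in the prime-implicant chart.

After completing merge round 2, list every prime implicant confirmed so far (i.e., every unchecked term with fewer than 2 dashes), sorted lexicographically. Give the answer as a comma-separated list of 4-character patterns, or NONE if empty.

1-10, 111-

Round 0: 0000✓ 0001✓ 0010✓ 0011✓ 0100✓ 0101✓ 0111✓ 1000✓ 1010✓ 1101✓ 1110✓ 1111✓
Round 1: -000✓ -010✓ -101✓ -111✓ 0-00✓ 0-01✓ 0-11✓ 00-0✓ 00-1✓ 000-✓ 001-✓ 01-1✓ 010-✓ 1-10 10-0✓ 11-1✓ 111-
Round 2: -0-0 -1-1 0--1 0-0- 00--
PIs = {-0-0, -1-1, 0--1, 0-0-, 00--, 1-10, 111-}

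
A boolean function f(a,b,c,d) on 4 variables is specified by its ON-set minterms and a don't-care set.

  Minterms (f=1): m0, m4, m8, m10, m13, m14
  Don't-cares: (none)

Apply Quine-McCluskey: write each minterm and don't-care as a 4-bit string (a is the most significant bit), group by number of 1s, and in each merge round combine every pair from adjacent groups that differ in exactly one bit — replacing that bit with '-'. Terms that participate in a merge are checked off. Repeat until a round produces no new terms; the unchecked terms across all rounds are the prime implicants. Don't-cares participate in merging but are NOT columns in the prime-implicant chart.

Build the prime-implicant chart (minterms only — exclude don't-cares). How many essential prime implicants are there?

Round 0: 0000✓ 0100✓ 1000✓ 1010✓ 1101 1110✓
Round 1: -000 0-00 1-10 10-0
PIs = {-000, 0-00, 1-10, 10-0, 1101}
Coverage chart:
  m0: -000,0-00
  m4: 0-00 ←essential
  m8: -000,10-0
  m10: 1-10,10-0
  m13: 1101 ←essential
  m14: 1-10 ←essential
Essential: 0-00, 1-10, 1101

3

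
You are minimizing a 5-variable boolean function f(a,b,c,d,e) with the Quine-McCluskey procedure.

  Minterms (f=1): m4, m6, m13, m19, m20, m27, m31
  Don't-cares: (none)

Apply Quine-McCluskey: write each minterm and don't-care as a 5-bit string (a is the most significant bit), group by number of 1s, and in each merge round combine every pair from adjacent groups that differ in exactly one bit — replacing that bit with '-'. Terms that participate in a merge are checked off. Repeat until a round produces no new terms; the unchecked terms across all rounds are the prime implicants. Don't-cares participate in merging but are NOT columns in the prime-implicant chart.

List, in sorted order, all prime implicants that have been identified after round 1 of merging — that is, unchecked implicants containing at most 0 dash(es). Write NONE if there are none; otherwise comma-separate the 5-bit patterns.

size-2^0 implicants → 00100(✓)  00110(✓)  01101  10011(✓)  10100(✓)  11011(✓)  11111(✓)
size-2^1 implicants → -0100  001-0  1-011  11-11
Unchecked terms (primes): -0100, 001-0, 01101, 1-011, 11-11

01101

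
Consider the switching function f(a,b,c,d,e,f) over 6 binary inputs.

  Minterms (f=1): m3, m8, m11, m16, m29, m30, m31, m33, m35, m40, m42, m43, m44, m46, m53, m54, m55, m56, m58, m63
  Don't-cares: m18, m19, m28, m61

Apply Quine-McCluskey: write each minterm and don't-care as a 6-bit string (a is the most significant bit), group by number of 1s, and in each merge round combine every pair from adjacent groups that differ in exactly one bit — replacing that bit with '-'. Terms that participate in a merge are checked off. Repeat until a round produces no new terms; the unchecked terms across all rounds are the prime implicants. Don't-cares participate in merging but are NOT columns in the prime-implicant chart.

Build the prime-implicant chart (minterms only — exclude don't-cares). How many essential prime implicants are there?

9

[col 0] 000011*, 001000*, 001011*, 010000*, 010010*, 010011*, 011100*, 011101*, 011110*, 011111*, 100001*, 100011*, 101000*, 101010*, 101011*, 101100*, 101110*, 110101*, 110110*, 110111*, 111000*, 111010*, 111101*, 111111*
[col 1] -00011*, -01000, -01011*, -11101*, -11111*, 0-0011, 00-011*, 0100-0, 01001-, 0111-0*, 0111-1*, 01110-*, 01111-*, 1-1000*, 1-1010*, 10-011*, 1000-1, 101-00*, 101-10*, 1010-0*, 10101-, 1011-0*, 11-101*, 11-111*, 1101-1*, 11011-, 1110-0*, 1111-1*
[col 2] -0-011, -111-1, 0111--, 1-10-0, 101--0, 11-1-1
Prime implicants: -0-011, -01000, -111-1, 0-0011, 0100-0, 01001-, 0111--, 1-10-0, 1000-1, 101--0, 10101-, 11-1-1, 11011-
PI chart (minterm → PIs covering it):
  3 | -0-011,0-0011
  8 | -01000  (sole → essential)
  11 | -0-011  (sole → essential)
  16 | 0100-0  (sole → essential)
  29 | -111-1,0111--
  30 | 0111--  (sole → essential)
  31 | -111-1,0111--
  33 | 1000-1  (sole → essential)
  35 | -0-011,1000-1
  40 | -01000,1-10-0,101--0
  42 | 1-10-0,101--0,10101-
  43 | -0-011,10101-
  44 | 101--0  (sole → essential)
  46 | 101--0  (sole → essential)
  53 | 11-1-1  (sole → essential)
  54 | 11011-  (sole → essential)
  55 | 11-1-1,11011-
  56 | 1-10-0  (sole → essential)
  58 | 1-10-0  (sole → essential)
  63 | -111-1,11-1-1
Essential prime implicants: -0-011, -01000, 0100-0, 0111--, 1-10-0, 1000-1, 101--0, 11-1-1, 11011-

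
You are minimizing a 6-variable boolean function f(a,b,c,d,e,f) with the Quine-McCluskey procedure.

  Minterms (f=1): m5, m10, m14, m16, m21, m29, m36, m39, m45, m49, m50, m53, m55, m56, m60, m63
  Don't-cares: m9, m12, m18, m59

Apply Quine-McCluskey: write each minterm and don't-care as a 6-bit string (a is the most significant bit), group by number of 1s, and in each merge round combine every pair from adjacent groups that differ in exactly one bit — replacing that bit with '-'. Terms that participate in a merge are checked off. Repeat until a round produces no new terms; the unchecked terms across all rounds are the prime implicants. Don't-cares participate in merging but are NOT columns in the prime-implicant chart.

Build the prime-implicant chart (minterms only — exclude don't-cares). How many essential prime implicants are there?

10

[col 0] 000101*, 001001, 001010*, 001100*, 001110*, 010000*, 010010*, 010101*, 011101*, 100100, 100111*, 101101, 110001*, 110010*, 110101*, 110111*, 111000*, 111011*, 111100*, 111111*
[col 1] -10010, -10101, 0-0101, 001-10, 0011-0, 01-101, 0100-0, 1-0111, 11-111, 110-01, 1101-1, 111-00, 111-11
Prime implicants: -10010, -10101, 0-0101, 001-10, 001001, 0011-0, 01-101, 0100-0, 1-0111, 100100, 101101, 11-111, 110-01, 1101-1, 111-00, 111-11
PI chart (minterm → PIs covering it):
  5 | 0-0101  (sole → essential)
  10 | 001-10  (sole → essential)
  14 | 001-10,0011-0
  16 | 0100-0  (sole → essential)
  21 | -10101,0-0101,01-101
  29 | 01-101  (sole → essential)
  36 | 100100  (sole → essential)
  39 | 1-0111  (sole → essential)
  45 | 101101  (sole → essential)
  49 | 110-01  (sole → essential)
  50 | -10010  (sole → essential)
  53 | -10101,110-01,1101-1
  55 | 1-0111,11-111,1101-1
  56 | 111-00  (sole → essential)
  60 | 111-00  (sole → essential)
  63 | 11-111,111-11
Essential prime implicants: -10010, 0-0101, 001-10, 01-101, 0100-0, 1-0111, 100100, 101101, 110-01, 111-00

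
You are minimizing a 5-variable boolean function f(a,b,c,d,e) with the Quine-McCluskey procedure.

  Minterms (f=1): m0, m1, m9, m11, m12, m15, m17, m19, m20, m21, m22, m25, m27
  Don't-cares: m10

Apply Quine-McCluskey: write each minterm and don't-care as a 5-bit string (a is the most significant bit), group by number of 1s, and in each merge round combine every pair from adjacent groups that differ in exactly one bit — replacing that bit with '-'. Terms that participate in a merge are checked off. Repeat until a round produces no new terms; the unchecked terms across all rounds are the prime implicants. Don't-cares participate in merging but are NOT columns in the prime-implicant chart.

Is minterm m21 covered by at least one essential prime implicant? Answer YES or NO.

NO

[col 0] 00000*, 00001*, 01001*, 01010*, 01011*, 01100, 01111*, 10001*, 10011*, 10100*, 10101*, 10110*, 11001*, 11011*
[col 1] -0001*, -1001*, -1011*, 0-001*, 0000-, 01-11, 010-1*, 0101-, 1-001*, 1-011*, 10-01, 100-1*, 101-0, 1010-, 110-1*
[col 2] --001, -10-1, 1-0-1
Prime implicants: --001, -10-1, 0000-, 01-11, 0101-, 01100, 1-0-1, 10-01, 101-0, 1010-
PI chart (minterm → PIs covering it):
  0 | 0000-  (sole → essential)
  1 | --001,0000-
  9 | --001,-10-1
  11 | -10-1,01-11,0101-
  12 | 01100  (sole → essential)
  15 | 01-11  (sole → essential)
  17 | --001,1-0-1,10-01
  19 | 1-0-1  (sole → essential)
  20 | 101-0,1010-
  21 | 10-01,1010-
  22 | 101-0  (sole → essential)
  25 | --001,-10-1,1-0-1
  27 | -10-1,1-0-1
Essential prime implicants: 0000-, 01-11, 01100, 1-0-1, 101-0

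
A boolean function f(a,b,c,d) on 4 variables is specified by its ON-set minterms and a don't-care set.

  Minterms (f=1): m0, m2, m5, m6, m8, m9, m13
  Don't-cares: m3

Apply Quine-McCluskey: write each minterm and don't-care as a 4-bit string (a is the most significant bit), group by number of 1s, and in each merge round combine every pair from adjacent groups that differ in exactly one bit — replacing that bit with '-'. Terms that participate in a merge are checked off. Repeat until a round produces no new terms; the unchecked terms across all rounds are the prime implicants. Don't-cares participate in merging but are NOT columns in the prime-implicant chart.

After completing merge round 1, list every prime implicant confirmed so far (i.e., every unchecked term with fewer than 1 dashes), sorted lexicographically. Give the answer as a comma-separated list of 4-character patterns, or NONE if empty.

size-2^0 implicants → 0000(✓)  0010(✓)  0011(✓)  0101(✓)  0110(✓)  1000(✓)  1001(✓)  1101(✓)
size-2^1 implicants → -000  -101  0-10  00-0  001-  1-01  100-
Unchecked terms (primes): -000, -101, 0-10, 00-0, 001-, 1-01, 100-

NONE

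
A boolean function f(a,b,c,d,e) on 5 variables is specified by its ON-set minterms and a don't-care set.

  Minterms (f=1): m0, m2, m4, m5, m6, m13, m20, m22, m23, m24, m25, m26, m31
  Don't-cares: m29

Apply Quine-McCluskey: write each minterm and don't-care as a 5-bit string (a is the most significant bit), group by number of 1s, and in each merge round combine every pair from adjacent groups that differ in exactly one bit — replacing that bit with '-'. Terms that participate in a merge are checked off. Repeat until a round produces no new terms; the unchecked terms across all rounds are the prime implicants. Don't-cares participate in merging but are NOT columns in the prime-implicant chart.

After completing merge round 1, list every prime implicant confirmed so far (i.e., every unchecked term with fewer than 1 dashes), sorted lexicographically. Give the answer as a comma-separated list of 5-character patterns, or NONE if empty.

size-2^0 implicants → 00000(✓)  00010(✓)  00100(✓)  00101(✓)  00110(✓)  01101(✓)  10100(✓)  10110(✓)  10111(✓)  11000(✓)  11001(✓)  11010(✓)  11101(✓)  11111(✓)
size-2^1 implicants → -0100(✓)  -0110(✓)  -1101  0-101  00-00(✓)  00-10(✓)  000-0(✓)  001-0(✓)  0010-  1-111  101-0(✓)  1011-  11-01  110-0  1100-  111-1
size-2^2 implicants → -01-0  00--0
Unchecked terms (primes): -01-0, -1101, 0-101, 00--0, 0010-, 1-111, 1011-, 11-01, 110-0, 1100-, 111-1

NONE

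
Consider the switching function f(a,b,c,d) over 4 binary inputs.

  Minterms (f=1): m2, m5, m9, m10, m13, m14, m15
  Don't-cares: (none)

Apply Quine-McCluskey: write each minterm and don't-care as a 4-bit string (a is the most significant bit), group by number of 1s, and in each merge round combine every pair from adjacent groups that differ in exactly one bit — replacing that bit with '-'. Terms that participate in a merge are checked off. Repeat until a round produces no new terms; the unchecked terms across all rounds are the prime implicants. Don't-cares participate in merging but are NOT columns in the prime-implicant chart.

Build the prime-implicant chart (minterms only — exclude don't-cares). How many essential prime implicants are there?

[col 0] 0010*, 0101*, 1001*, 1010*, 1101*, 1110*, 1111*
[col 1] -010, -101, 1-01, 1-10, 11-1, 111-
Prime implicants: -010, -101, 1-01, 1-10, 11-1, 111-
PI chart (minterm → PIs covering it):
  2 | -010  (sole → essential)
  5 | -101  (sole → essential)
  9 | 1-01  (sole → essential)
  10 | -010,1-10
  13 | -101,1-01,11-1
  14 | 1-10,111-
  15 | 11-1,111-
Essential prime implicants: -010, -101, 1-01

3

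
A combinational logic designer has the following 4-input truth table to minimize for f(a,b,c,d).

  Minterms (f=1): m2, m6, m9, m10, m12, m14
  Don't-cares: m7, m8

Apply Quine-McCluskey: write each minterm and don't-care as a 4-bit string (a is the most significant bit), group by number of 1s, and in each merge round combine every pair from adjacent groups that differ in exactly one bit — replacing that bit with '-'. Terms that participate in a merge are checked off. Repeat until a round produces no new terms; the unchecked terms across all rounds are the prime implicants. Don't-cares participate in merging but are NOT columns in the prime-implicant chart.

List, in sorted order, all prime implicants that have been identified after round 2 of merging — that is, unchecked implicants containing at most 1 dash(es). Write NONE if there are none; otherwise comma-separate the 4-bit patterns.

Round 0: 0010✓ 0110✓ 0111✓ 1000✓ 1001✓ 1010✓ 1100✓ 1110✓
Round 1: -010✓ -110✓ 0-10✓ 011- 1-00✓ 1-10✓ 10-0✓ 100- 11-0✓
Round 2: --10 1--0
PIs = {--10, 011-, 1--0, 100-}

011-, 100-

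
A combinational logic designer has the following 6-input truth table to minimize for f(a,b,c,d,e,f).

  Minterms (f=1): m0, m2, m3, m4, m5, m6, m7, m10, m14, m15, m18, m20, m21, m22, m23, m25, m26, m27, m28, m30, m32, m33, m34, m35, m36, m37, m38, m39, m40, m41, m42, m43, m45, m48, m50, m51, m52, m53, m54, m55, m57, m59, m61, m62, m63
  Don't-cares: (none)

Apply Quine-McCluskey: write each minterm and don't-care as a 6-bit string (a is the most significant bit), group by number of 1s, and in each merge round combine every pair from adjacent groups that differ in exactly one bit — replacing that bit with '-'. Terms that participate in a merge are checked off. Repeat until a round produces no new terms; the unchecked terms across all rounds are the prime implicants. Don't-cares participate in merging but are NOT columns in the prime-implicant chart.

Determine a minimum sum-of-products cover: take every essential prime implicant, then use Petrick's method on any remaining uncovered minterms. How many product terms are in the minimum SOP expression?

[col 0] 000000*, 000010*, 000011*, 000100*, 000101*, 000110*, 000111*, 001010*, 001110*, 001111*, 010010*, 010100*, 010101*, 010110*, 010111*, 011001*, 011010*, 011011*, 011100*, 011110*, 100000*, 100001*, 100010*, 100011*, 100100*, 100101*, 100110*, 100111*, 101000*, 101001*, 101010*, 101011*, 101101*, 110000*, 110010*, 110011*, 110100*, 110101*, 110110*, 110111*, 111001*, 111011*, 111101*, 111110*, 111111*
[col 1] -00000*, -00010*, -00011*, -00100*, -00101*, -00110*, -00111*, -01010*, -10010*, -10100*, -10101*, -10110*, -10111*, -11001*, -11011*, -11110*, 0-0010*, 0-0100*, 0-0101*, 0-0110*, 0-0111*, 0-1010*, 0-1110*, 00-010*, 00-110*, 00-111*, 000-00*, 000-10*, 000-11*, 0000-0*, 00001-*, 0001-0*, 0001-1*, 00010-*, 00011-*, 001-10*, 00111-*, 01-010*, 01-100*, 01-110*, 010-10*, 0101-0*, 0101-1*, 01010-*, 01011-*, 011-10*, 0110-1*, 01101-, 0111-0*, 1-0000*, 1-0010*, 1-0011*, 1-0100*, 1-0101*, 1-0110*, 1-0111*, 1-1001*, 1-1011*, 1-1101*, 10-000*, 10-001*, 10-010*, 10-011*, 10-101*, 100-00*, 100-01*, 100-10*, 100-11*, 1000-0*, 1000-1*, 10000-*, 10001-*, 1001-0*, 1001-1*, 10010-*, 10011-*, 101-01*, 1010-0*, 1010-1*, 10100-*, 10101-*, 11-011*, 11-101*, 11-110*, 11-111*, 110-00*, 110-10*, 110-11*, 1100-0*, 11001-*, 1101-0*, 1101-1*, 11010-*, 11011-*, 111-01*, 111-11*, 1110-1*, 1111-1*, 11111-*
[col 2] --0010*, --0100*, --0101*, --0110*, --0111*, -0-010, -00-00*, -00-10*, -00-11*, -000-0*, -0001-*, -001-0*, -001-1*, -0010-*, -0011-*, -1-110, -10-10*, -101-0*, -101-1*, -1010-*, -1011-*, -110-1, 0--010*, 0--110*, 0-0-10*, 0-01-0*, 0-01-1*, 0-010-*, 0-011-*, 0-1-10*, 00--10*, 00-11-, 000--0*, 000-1-*, 0001--*, 01--10*, 01-1-0, 0101--*, 1--011, 1--101, 1-0-00*, 1-0-10*, 1-0-11*, 1-00-0*, 1-001-*, 1-01-0*, 1-01-1*, 1-010-*, 1-011-*, 1-1-01, 1-10-1, 10--01, 10-0-0*, 10-0-1*, 10-00-*, 10-01-*, 100--0*, 100--1*, 100-0-*, 100-1-*, 1000--*, 1001--*, 1010--*, 11--11, 11-1-1, 11-11-, 110--0*, 110-1-*, 1101--*, 111--1
[col 3] --0-10, --01-0*, --01-1*, --010-*, --011-*, -00--0, -00-1-, -001--*, -101--*, 0---10, 0-01--*, 1-0--0, 1-0-1-, 1-01--*, 10-0--, 100---
[col 4] --01--
Prime implicants: --0-10, --01--, -0-010, -00--0, -00-1-, -1-110, -110-1, 0---10, 00-11-, 01-1-0, 01101-, 1--011, 1--101, 1-0--0, 1-0-1-, 1-1-01, 1-10-1, 10--01, 10-0--, 100---, 11--11, 11-1-1, 11-11-, 111--1
PI chart (minterm → PIs covering it):
  0 | -00--0  (sole → essential)
  2 | --0-10,-0-010,-00--0,-00-1-,0---10
  3 | -00-1-  (sole → essential)
  4 | --01--,-00--0
  5 | --01--  (sole → essential)
  6 | --0-10,--01--,-00--0,-00-1-,0---10,00-11-
  7 | --01--,-00-1-,00-11-
  10 | -0-010,0---10
  14 | 0---10,00-11-
  15 | 00-11-  (sole → essential)
  18 | --0-10,0---10
  20 | --01--,01-1-0
  21 | --01--  (sole → essential)
  22 | --0-10,--01--,-1-110,0---10,01-1-0
  23 | --01--  (sole → essential)
  25 | -110-1  (sole → essential)
  26 | 0---10,01101-
  27 | -110-1,01101-
  28 | 01-1-0  (sole → essential)
  30 | -1-110,0---10,01-1-0
  32 | -00--0,1-0--0,10-0--,100---
  33 | 10--01,10-0--,100---
  34 | --0-10,-0-010,-00--0,-00-1-,1-0--0,1-0-1-,10-0--,100---
  35 | -00-1-,1--011,1-0-1-,10-0--,100---
  36 | --01--,-00--0,1-0--0,100---
  37 | --01--,1--101,10--01,100---
  38 | --0-10,--01--,-00--0,-00-1-,1-0--0,1-0-1-,100---
  39 | --01--,-00-1-,1-0-1-,100---
  40 | 10-0--  (sole → essential)
  41 | 1-1-01,1-10-1,10--01,10-0--
  42 | -0-010,10-0--
  43 | 1--011,1-10-1,10-0--
  45 | 1--101,1-1-01,10--01
  48 | 1-0--0  (sole → essential)
  50 | --0-10,1-0--0,1-0-1-
  51 | 1--011,1-0-1-,11--11
  52 | --01--,1-0--0
  53 | --01--,1--101,11-1-1
  54 | --0-10,--01--,-1-110,1-0--0,1-0-1-,11-11-
  55 | --01--,1-0-1-,11--11,11-1-1,11-11-
  57 | -110-1,1-1-01,1-10-1,111--1
  59 | -110-1,1--011,1-10-1,11--11,111--1
  61 | 1--101,1-1-01,11-1-1,111--1
  62 | -1-110,11-11-
  63 | 11--11,11-1-1,11-11-,111--1
Essential prime implicants: --01--, -00--0, -00-1-, -110-1, 00-11-, 01-1-0, 1-0--0, 10-0--
Petrick residual → -1-110, 0---10, 1--101, 11--11
Minimum SOP uses 12 PIs: c'd + b'c'f' + b'c'e + bdef' + bcd'f + a'ef' + a'b'de + a'bdf' + ade'f + ac'f' + ab'd' + abef

12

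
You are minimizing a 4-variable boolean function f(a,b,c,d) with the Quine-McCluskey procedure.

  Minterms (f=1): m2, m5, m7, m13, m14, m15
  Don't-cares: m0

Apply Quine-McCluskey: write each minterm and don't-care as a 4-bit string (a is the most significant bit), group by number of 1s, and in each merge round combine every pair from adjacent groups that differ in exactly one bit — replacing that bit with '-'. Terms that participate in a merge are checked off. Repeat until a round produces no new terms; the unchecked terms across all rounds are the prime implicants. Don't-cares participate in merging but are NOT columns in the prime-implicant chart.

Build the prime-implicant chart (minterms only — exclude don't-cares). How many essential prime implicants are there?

3

[col 0] 0000*, 0010*, 0101*, 0111*, 1101*, 1110*, 1111*
[col 1] -101*, -111*, 00-0, 01-1*, 11-1*, 111-
[col 2] -1-1
Prime implicants: -1-1, 00-0, 111-
PI chart (minterm → PIs covering it):
  2 | 00-0  (sole → essential)
  5 | -1-1  (sole → essential)
  7 | -1-1  (sole → essential)
  13 | -1-1  (sole → essential)
  14 | 111-  (sole → essential)
  15 | -1-1,111-
Essential prime implicants: -1-1, 00-0, 111-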